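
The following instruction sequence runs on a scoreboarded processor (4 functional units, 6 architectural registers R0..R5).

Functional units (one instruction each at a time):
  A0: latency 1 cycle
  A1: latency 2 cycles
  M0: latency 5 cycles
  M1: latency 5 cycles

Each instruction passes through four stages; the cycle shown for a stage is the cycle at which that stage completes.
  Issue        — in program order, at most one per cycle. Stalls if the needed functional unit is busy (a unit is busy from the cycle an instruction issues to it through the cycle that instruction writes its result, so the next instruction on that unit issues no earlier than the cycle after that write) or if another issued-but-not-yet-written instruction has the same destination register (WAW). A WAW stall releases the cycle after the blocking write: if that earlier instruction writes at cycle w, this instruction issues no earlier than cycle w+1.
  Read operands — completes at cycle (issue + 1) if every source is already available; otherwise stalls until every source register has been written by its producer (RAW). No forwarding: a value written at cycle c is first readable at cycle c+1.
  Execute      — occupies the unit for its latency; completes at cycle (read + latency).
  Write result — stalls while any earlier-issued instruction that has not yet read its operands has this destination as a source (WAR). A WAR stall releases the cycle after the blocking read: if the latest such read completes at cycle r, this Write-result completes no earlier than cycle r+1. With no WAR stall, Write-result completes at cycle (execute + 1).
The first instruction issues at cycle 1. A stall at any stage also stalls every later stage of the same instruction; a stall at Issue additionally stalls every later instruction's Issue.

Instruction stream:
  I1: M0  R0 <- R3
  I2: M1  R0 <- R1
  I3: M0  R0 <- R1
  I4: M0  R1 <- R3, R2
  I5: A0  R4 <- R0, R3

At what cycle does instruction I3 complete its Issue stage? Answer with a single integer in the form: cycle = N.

cycle = 17

I1: IS=1 RO=2 EX=7 WR=8
I2: IS=9 RO=10 EX=15 WR=16  [WAW R0: wait I1 write@8]
I3: IS=17 RO=18 EX=23 WR=24  [WAW R0: wait I2 write@16]
I4: IS=25 RO=26 EX=31 WR=32  [struct: M0 busy until I3 writes@24]
I5: IS=26 RO=27 EX=28 WR=29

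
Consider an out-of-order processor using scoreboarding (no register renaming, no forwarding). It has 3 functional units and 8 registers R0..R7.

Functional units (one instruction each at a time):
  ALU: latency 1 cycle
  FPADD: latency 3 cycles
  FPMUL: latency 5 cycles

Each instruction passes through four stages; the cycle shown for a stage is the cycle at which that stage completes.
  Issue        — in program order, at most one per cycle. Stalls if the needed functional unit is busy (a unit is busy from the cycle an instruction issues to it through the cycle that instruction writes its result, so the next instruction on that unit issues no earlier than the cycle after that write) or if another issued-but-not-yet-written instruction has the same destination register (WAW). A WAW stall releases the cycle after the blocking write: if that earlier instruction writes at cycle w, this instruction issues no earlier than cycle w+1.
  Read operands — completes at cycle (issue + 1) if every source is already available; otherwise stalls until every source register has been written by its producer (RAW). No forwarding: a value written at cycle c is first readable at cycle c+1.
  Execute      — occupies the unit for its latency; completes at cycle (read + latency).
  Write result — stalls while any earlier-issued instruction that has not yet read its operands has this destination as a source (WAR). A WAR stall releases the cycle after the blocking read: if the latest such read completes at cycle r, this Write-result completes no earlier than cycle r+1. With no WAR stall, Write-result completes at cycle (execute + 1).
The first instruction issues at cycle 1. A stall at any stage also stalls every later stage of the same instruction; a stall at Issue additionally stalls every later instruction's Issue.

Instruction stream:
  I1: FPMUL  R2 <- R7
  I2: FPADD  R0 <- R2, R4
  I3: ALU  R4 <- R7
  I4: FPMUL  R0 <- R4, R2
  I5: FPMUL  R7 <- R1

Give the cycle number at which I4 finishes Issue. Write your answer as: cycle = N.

cycle = 14

[1] I1 issues→FPMUL
[2] I1 reads; I2 issues→FPADD
[3] I3 issues→ALU
[4] I3 reads
[5] I3 exec-done
[7] I1 exec-done
[8] I1 writes R2
[9] I2 reads
[10] I3 writes R4
[12] I2 exec-done
[13] I2 writes R0
[14] I4 issues→FPMUL
[15] I4 reads
[20] I4 exec-done
[21] I4 writes R0
[22] I5 issues→FPMUL
[23] I5 reads
[28] I5 exec-done
[29] I5 writes R7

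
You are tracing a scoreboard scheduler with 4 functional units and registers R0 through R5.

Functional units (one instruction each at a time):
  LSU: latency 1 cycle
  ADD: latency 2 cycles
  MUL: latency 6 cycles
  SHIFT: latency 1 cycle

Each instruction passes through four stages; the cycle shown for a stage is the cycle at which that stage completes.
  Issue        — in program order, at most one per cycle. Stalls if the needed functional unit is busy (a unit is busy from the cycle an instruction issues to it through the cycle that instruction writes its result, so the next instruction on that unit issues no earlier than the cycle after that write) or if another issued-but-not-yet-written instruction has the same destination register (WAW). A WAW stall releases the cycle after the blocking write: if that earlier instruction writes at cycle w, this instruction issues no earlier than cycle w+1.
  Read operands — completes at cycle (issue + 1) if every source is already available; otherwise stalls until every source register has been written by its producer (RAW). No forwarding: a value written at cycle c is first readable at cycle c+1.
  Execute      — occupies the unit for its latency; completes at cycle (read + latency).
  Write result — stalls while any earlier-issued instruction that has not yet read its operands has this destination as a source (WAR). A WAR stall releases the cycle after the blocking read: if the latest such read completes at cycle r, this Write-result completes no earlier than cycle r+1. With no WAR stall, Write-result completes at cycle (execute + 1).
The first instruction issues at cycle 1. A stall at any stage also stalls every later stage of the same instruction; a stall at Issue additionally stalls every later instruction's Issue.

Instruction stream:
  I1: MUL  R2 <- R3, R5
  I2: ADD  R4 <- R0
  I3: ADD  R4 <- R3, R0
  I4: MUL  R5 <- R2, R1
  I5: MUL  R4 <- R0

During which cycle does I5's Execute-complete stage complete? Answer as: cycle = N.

cycle = 26

cycle 1: I1 issues→MUL
cycle 2: I1 reads, I2 issues→ADD
cycle 3: I2 reads
cycle 5: I2 exec-done
cycle 6: I2 writes R4
cycle 7: I3 issues→ADD
cycle 8: I1 exec-done, I3 reads
cycle 9: I1 writes R2
cycle 10: I3 exec-done, I4 issues→MUL
cycle 11: I3 writes R4, I4 reads
cycle 17: I4 exec-done
cycle 18: I4 writes R5
cycle 19: I5 issues→MUL
cycle 20: I5 reads
cycle 26: I5 exec-done
cycle 27: I5 writes R4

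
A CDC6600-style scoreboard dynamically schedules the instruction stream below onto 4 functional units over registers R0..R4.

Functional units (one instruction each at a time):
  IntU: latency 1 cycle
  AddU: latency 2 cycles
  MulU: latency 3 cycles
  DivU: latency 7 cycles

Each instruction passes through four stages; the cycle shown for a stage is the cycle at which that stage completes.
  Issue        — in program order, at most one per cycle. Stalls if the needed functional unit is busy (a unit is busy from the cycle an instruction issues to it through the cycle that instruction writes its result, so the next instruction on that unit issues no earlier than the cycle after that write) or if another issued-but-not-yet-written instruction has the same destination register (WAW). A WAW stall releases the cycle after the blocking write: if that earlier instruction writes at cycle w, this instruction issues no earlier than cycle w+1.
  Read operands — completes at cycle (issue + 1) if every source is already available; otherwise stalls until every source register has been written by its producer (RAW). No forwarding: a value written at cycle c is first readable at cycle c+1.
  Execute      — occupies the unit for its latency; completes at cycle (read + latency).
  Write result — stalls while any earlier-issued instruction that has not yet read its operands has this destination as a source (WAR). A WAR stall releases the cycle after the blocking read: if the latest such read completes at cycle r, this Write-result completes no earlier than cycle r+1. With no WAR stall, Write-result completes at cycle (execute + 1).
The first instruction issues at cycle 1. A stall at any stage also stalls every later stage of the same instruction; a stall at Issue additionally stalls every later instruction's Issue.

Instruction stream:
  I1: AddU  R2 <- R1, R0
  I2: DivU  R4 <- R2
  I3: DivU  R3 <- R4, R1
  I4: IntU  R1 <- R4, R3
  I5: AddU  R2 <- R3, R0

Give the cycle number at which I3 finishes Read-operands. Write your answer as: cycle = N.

cycle = 16

[I1] 1/2/4/5
[I2] 2/6/13/14  (RAW R2: wait I1 write@5)
[I3] 15/16/23/24  (struct: DivU busy until I2 writes@14)
[I4] 16/25/26/27  (RAW R3: wait I3 write@24)
[I5] 17/25/27/28  (RAW R3: wait I3 write@24)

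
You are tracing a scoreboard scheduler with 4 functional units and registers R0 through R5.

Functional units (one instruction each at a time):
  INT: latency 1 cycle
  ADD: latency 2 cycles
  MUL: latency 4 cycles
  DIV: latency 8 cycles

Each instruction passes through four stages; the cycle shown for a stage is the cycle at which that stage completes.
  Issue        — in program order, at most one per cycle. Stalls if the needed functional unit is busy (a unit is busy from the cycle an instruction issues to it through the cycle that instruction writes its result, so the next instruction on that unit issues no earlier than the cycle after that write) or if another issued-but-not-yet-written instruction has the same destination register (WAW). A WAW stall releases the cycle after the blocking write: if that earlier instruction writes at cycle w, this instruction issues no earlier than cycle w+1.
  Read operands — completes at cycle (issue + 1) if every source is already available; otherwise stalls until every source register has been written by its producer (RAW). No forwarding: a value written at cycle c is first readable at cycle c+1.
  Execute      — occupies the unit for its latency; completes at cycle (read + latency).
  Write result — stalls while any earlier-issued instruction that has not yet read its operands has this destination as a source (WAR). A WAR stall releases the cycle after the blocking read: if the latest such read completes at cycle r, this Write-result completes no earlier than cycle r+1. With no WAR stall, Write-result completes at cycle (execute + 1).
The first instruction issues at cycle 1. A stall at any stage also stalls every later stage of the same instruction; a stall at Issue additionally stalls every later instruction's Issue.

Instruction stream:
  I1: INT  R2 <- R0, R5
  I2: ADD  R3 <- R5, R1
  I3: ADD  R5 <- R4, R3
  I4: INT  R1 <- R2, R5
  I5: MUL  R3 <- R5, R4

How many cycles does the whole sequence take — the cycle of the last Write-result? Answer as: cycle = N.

I1  is:1  ro:2  ex:3  wr:4
I2  is:2  ro:3  ex:5  wr:6
I3  is:7  ro:8  ex:10  wr:11  — struct: ADD busy until I2 writes@6
I4  is:8  ro:12  ex:13  wr:14  — RAW R5: wait I3 write@11
I5  is:9  ro:12  ex:16  wr:17  — RAW R5: wait I3 write@11

cycle = 17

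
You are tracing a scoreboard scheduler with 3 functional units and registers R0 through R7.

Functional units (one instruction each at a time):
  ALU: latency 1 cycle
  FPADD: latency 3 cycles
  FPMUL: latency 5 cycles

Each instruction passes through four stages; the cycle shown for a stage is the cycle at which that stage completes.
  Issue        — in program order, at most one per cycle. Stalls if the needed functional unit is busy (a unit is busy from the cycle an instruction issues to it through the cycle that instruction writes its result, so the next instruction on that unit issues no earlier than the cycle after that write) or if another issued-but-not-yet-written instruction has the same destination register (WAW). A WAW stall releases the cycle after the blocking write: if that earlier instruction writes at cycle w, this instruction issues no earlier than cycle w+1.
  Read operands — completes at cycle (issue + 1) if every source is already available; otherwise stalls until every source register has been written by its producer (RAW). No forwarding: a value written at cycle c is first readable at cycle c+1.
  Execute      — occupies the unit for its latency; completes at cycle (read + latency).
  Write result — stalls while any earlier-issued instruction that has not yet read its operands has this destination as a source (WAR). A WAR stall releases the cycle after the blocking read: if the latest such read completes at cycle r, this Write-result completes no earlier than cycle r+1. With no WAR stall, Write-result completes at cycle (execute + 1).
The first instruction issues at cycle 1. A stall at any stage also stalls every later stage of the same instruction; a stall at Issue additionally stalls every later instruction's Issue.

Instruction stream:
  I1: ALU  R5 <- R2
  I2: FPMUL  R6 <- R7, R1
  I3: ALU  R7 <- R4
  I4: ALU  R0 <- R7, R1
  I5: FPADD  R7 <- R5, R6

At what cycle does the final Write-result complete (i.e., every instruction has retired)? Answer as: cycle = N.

c1: issue I1 (ALU)
c2: I1 read-ops · issue I2 (FPMUL)
c3: I1 finished on ALU · I2 read-ops
c4: I1→R5
c5: issue I3 (ALU)
c6: I3 read-ops
c7: I3 finished on ALU
c8: I2 finished on FPMUL · I3→R7
c9: I2→R6 · issue I4 (ALU)
c10: I4 read-ops · issue I5 (FPADD)
c11: I4 finished on ALU · I5 read-ops
c12: I4→R0
c14: I5 finished on FPADD
c15: I5→R7

cycle = 15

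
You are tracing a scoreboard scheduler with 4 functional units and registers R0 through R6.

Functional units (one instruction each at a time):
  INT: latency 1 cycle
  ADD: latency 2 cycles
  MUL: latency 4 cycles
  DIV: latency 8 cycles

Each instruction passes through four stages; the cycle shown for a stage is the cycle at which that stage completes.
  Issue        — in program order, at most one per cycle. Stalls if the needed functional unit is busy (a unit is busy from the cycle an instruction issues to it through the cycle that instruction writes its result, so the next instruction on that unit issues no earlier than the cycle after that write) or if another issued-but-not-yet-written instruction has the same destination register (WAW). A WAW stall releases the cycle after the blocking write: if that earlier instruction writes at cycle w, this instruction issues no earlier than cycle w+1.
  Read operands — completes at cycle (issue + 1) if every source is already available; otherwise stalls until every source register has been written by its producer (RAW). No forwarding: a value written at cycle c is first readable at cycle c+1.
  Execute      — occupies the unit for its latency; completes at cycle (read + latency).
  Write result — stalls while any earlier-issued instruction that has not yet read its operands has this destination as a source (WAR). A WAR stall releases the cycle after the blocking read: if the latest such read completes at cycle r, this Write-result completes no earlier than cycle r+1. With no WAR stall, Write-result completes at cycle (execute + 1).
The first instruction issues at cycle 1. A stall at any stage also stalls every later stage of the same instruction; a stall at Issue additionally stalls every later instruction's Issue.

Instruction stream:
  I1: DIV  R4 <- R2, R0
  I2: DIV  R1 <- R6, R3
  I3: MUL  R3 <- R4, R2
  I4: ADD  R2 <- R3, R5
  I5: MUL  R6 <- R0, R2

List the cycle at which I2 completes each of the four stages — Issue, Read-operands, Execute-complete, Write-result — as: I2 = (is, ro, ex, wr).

I1: IS=1 RO=2 EX=10 WR=11
I2: IS=12 RO=13 EX=21 WR=22  [struct: DIV busy until I1 writes@11]
I3: IS=13 RO=14 EX=18 WR=19
I4: IS=14 RO=20 EX=22 WR=23  [RAW R3: wait I3 write@19]
I5: IS=20 RO=24 EX=28 WR=29  [struct: MUL busy until I3 writes@19; RAW R2: wait I4 write@23]

I2 = (12, 13, 21, 22)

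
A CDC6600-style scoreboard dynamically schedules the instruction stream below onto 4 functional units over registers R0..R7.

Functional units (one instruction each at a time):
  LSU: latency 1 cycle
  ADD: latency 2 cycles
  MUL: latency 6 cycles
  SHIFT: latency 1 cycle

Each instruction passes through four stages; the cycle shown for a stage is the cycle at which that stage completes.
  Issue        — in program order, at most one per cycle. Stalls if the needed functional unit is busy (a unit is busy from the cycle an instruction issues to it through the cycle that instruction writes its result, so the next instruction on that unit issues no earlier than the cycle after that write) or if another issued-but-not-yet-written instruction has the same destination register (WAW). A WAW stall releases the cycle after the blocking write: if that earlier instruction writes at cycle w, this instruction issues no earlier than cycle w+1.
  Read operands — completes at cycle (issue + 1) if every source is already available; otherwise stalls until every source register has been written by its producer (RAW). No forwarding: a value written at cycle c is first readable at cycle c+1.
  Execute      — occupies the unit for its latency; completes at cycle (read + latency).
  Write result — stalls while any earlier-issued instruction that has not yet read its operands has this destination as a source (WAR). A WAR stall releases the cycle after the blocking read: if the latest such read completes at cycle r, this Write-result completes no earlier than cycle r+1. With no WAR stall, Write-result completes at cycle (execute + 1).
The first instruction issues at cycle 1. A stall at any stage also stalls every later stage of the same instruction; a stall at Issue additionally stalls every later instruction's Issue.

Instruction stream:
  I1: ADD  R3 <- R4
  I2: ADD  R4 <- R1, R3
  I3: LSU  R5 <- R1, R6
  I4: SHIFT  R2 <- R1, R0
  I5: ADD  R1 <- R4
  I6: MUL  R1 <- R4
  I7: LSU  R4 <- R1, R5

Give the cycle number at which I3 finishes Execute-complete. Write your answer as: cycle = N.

cycle = 9

c1: I1 dispatched to ADD
c2: I1 operands ready
c4: I1 complete
c5: R3←I1
c6: I2 dispatched to ADD
c7: I2 operands ready · I3 dispatched to LSU
c8: I3 operands ready · I4 dispatched to SHIFT
c9: I2 complete · I3 complete · I4 operands ready
c10: R4←I2 · R5←I3 · I4 complete
c11: R2←I4 · I5 dispatched to ADD
c12: I5 operands ready
c14: I5 complete
c15: R1←I5
c16: I6 dispatched to MUL
c17: I6 operands ready · I7 dispatched to LSU
c23: I6 complete
c24: R1←I6
c25: I7 operands ready
c26: I7 complete
c27: R4←I7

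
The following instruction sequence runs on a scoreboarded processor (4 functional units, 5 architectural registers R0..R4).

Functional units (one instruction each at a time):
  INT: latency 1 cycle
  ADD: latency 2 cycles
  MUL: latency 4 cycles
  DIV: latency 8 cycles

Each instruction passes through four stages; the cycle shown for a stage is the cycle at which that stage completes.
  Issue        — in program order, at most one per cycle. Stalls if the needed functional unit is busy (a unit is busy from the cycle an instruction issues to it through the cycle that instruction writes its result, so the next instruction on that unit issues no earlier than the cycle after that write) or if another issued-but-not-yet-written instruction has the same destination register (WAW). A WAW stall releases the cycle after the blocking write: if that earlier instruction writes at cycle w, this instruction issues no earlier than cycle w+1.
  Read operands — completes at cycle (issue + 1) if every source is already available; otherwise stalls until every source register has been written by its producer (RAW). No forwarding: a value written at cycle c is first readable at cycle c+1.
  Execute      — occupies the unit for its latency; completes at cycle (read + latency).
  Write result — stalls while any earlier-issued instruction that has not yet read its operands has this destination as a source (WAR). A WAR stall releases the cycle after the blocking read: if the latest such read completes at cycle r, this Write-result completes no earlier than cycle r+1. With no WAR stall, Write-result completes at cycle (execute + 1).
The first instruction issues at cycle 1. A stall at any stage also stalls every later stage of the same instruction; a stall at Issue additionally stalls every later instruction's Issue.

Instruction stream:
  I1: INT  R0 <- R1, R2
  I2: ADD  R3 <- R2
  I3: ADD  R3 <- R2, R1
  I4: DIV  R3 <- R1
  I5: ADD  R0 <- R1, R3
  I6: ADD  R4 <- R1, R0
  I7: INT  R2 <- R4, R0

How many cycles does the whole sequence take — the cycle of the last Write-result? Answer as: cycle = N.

t=1  I1 issues→INT
t=2  I1 reads, I2 issues→ADD
t=3  I1 exec-done, I2 reads
t=4  I1 writes R0
t=5  I2 exec-done
t=6  I2 writes R3
t=7  I3 issues→ADD
t=8  I3 reads
t=10  I3 exec-done
t=11  I3 writes R3
t=12  I4 issues→DIV
t=13  I4 reads, I5 issues→ADD
t=21  I4 exec-done
t=22  I4 writes R3
t=23  I5 reads
t=25  I5 exec-done
t=26  I5 writes R0
t=27  I6 issues→ADD
t=28  I6 reads, I7 issues→INT
t=30  I6 exec-done
t=31  I6 writes R4
t=32  I7 reads
t=33  I7 exec-done
t=34  I7 writes R2

cycle = 34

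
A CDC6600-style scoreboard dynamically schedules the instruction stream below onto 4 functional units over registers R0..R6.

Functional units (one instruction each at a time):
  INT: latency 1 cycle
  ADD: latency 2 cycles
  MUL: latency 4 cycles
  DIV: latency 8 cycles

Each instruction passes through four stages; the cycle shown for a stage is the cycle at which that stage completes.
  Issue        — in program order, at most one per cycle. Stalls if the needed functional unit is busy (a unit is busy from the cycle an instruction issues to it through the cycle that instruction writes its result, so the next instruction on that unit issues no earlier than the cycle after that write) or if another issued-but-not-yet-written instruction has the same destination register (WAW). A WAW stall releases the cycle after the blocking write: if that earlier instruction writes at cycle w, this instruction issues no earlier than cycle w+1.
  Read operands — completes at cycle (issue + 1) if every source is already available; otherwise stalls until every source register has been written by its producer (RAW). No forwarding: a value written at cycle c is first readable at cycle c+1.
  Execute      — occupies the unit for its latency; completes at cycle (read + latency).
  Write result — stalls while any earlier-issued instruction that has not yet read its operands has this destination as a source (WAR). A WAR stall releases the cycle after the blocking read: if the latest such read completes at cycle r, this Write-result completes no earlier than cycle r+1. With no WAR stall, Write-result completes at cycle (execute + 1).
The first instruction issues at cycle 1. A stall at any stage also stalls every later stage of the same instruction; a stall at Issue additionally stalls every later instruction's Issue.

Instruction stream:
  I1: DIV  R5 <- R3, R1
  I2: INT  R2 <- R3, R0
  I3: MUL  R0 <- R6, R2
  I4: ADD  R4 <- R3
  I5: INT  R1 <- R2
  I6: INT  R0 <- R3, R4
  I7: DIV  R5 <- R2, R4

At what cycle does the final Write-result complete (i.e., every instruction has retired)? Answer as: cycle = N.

cycle 1: issue I1 (DIV)
cycle 2: I1 read-ops | issue I2 (INT)
cycle 3: I2 read-ops | issue I3 (MUL)
cycle 4: I2 finished on INT | issue I4 (ADD)
cycle 5: I2→R2 | I4 read-ops
cycle 6: I3 read-ops | issue I5 (INT)
cycle 7: I4 finished on ADD | I5 read-ops
cycle 8: I4→R4 | I5 finished on INT
cycle 9: I5→R1
cycle 10: I1 finished on DIV | I3 finished on MUL
cycle 11: I1→R5 | I3→R0
cycle 12: issue I6 (INT)
cycle 13: I6 read-ops | issue I7 (DIV)
cycle 14: I6 finished on INT | I7 read-ops
cycle 15: I6→R0
cycle 22: I7 finished on DIV
cycle 23: I7→R5

cycle = 23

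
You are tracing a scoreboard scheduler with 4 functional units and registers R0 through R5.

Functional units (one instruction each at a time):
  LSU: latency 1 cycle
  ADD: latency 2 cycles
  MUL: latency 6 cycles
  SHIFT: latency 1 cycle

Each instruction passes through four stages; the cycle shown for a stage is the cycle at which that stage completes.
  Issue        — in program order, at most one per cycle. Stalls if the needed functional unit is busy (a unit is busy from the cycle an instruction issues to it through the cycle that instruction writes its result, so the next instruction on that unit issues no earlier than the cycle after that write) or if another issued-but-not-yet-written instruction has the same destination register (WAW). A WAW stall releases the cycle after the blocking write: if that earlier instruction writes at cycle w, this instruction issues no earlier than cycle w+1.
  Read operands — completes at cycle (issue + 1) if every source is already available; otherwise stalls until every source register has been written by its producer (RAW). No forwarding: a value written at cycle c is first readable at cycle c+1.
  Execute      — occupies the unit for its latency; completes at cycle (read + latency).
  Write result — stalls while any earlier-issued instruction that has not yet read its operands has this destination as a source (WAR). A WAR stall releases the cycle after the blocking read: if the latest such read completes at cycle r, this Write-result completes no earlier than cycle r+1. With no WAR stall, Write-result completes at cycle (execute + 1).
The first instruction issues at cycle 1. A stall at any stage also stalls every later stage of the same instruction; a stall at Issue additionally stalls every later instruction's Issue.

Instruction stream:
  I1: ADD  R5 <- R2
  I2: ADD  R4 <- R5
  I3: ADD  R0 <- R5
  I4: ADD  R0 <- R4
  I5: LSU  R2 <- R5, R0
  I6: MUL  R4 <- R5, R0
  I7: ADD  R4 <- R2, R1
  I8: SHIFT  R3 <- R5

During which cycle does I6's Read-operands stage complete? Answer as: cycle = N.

I1: IS=1 RO=2 EX=4 WR=5
I2: IS=6 RO=7 EX=9 WR=10  [struct: ADD busy until I1 writes@5]
I3: IS=11 RO=12 EX=14 WR=15  [struct: ADD busy until I2 writes@10]
I4: IS=16 RO=17 EX=19 WR=20  [struct: ADD busy until I3 writes@15]
I5: IS=17 RO=21 EX=22 WR=23  [RAW R0: wait I4 write@20]
I6: IS=18 RO=21 EX=27 WR=28  [RAW R0: wait I4 write@20]
I7: IS=29 RO=30 EX=32 WR=33  [WAW R4: wait I6 write@28]
I8: IS=30 RO=31 EX=32 WR=33

cycle = 21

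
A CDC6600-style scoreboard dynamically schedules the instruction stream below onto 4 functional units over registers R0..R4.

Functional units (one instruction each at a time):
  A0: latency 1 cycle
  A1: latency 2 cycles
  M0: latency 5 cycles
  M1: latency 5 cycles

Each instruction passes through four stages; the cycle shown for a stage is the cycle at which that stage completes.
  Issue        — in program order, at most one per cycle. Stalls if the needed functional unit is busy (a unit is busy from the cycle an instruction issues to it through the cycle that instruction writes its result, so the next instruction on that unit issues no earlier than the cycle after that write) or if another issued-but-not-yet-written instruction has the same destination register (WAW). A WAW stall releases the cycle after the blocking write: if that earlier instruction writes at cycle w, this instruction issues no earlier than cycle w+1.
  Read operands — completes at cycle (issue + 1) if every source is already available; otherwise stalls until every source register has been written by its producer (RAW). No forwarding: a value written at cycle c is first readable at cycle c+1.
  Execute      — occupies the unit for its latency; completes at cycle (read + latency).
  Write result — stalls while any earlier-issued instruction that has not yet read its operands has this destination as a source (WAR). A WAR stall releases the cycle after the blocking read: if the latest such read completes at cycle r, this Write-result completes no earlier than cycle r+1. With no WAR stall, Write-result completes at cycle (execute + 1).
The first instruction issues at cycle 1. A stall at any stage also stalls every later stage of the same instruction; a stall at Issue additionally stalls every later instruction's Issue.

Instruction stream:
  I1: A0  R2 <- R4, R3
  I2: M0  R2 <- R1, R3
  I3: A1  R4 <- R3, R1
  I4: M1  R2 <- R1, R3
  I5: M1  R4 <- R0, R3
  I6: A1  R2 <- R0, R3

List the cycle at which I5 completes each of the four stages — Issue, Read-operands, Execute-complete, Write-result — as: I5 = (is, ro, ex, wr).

I5 = (21, 22, 27, 28)

cycle 1: issue I1 (A0)
cycle 2: I1 read-ops
cycle 3: I1 finished on A0
cycle 4: I1→R2
cycle 5: issue I2 (M0)
cycle 6: I2 read-ops; issue I3 (A1)
cycle 7: I3 read-ops
cycle 9: I3 finished on A1
cycle 10: I3→R4
cycle 11: I2 finished on M0
cycle 12: I2→R2
cycle 13: issue I4 (M1)
cycle 14: I4 read-ops
cycle 19: I4 finished on M1
cycle 20: I4→R2
cycle 21: issue I5 (M1)
cycle 22: I5 read-ops; issue I6 (A1)
cycle 23: I6 read-ops
cycle 25: I6 finished on A1
cycle 26: I6→R2
cycle 27: I5 finished on M1
cycle 28: I5→R4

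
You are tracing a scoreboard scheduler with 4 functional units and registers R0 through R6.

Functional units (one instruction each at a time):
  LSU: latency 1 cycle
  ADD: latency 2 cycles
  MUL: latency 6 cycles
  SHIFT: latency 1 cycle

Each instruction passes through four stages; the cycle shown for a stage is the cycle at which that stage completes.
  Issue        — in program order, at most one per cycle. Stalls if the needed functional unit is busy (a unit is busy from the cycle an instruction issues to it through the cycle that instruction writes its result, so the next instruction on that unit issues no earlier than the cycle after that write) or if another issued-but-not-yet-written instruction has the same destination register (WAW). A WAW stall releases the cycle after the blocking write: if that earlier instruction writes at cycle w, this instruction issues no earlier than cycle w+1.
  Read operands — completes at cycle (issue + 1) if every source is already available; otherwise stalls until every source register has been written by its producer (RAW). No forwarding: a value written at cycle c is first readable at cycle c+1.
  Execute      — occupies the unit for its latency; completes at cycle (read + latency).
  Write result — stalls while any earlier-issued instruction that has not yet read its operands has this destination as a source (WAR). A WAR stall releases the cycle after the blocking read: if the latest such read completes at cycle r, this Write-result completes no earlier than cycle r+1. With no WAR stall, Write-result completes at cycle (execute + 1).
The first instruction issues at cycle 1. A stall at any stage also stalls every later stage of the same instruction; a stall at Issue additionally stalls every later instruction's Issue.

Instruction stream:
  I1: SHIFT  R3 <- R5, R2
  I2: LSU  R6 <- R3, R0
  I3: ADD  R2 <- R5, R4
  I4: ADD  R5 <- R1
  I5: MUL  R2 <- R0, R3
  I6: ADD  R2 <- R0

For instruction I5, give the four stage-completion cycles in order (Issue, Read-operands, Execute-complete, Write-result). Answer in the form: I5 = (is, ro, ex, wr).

  I1 | 1 | 2 | 3 | 4
  I2 | 2 | 5 | 6 | 7   RAW R3: wait I1 write@4
  I3 | 3 | 4 | 6 | 7
  I4 | 8 | 9 | 11 | 12   struct: ADD busy until I3 writes@7
  I5 | 9 | 10 | 16 | 17
  I6 | 18 | 19 | 21 | 22   WAW R2: wait I5 write@17

I5 = (9, 10, 16, 17)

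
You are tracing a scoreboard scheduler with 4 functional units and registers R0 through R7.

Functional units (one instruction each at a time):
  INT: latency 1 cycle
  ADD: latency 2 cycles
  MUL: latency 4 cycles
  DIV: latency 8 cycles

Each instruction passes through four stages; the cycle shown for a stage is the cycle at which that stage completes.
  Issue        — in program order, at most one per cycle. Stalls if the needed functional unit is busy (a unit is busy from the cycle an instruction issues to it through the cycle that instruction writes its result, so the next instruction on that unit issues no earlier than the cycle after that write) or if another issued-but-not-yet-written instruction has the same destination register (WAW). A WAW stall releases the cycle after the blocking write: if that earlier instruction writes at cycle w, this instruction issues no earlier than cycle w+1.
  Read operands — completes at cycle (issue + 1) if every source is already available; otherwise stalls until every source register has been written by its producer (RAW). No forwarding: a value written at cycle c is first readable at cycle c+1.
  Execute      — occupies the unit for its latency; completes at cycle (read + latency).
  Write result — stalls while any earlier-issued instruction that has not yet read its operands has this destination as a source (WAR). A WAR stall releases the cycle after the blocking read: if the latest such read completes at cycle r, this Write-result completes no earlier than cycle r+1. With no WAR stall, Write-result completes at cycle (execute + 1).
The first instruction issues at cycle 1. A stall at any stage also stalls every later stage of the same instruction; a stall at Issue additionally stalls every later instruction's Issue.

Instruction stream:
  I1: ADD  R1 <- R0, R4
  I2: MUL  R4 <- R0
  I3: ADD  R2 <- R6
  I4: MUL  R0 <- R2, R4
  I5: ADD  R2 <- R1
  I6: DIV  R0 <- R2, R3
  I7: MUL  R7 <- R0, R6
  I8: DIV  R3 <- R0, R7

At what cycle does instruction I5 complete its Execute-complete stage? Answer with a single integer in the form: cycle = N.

[I1] 1/2/4/5
[I2] 2/3/7/8
[I3] 6/7/9/10  (struct: ADD busy until I1 writes@5)
[I4] 9/11/15/16  (struct: MUL busy until I2 writes@8; RAW R2: wait I3 write@10)
[I5] 11/12/14/15  (struct: ADD busy until I3 writes@10)
[I6] 17/18/26/27  (WAW R0: wait I4 write@16)
[I7] 18/28/32/33  (RAW R0: wait I6 write@27)
[I8] 28/34/42/43  (struct: DIV busy until I6 writes@27; RAW R7: wait I7 write@33)

cycle = 14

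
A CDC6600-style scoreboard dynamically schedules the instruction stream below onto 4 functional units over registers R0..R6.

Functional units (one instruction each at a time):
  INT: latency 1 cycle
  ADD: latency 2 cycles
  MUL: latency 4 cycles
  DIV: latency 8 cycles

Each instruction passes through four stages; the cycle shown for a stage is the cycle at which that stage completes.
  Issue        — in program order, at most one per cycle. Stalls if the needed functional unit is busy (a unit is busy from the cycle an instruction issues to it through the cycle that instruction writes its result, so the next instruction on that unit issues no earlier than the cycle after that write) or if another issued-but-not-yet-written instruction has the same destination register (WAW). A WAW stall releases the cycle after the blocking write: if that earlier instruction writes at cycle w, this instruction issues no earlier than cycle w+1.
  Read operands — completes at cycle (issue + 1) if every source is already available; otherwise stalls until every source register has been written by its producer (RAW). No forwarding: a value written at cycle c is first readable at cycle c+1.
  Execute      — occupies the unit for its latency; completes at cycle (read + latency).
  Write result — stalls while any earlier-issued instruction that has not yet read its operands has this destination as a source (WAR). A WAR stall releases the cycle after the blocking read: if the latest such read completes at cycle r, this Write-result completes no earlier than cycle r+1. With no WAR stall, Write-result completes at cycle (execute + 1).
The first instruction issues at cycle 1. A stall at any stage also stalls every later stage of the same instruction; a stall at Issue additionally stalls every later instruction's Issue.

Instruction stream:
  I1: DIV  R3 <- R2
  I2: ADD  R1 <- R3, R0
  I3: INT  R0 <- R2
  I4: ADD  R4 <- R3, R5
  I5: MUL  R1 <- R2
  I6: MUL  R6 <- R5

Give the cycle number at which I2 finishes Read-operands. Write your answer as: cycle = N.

cycle = 12

  I1 | 1 | 2 | 10 | 11
  I2 | 2 | 12 | 14 | 15   RAW R3: wait I1 write@11
  I3 | 3 | 4 | 5 | 13   WAR R0: wait I2 read@12
  I4 | 16 | 17 | 19 | 20   struct: ADD busy until I2 writes@15
  I5 | 17 | 18 | 22 | 23
  I6 | 24 | 25 | 29 | 30   struct: MUL busy until I5 writes@23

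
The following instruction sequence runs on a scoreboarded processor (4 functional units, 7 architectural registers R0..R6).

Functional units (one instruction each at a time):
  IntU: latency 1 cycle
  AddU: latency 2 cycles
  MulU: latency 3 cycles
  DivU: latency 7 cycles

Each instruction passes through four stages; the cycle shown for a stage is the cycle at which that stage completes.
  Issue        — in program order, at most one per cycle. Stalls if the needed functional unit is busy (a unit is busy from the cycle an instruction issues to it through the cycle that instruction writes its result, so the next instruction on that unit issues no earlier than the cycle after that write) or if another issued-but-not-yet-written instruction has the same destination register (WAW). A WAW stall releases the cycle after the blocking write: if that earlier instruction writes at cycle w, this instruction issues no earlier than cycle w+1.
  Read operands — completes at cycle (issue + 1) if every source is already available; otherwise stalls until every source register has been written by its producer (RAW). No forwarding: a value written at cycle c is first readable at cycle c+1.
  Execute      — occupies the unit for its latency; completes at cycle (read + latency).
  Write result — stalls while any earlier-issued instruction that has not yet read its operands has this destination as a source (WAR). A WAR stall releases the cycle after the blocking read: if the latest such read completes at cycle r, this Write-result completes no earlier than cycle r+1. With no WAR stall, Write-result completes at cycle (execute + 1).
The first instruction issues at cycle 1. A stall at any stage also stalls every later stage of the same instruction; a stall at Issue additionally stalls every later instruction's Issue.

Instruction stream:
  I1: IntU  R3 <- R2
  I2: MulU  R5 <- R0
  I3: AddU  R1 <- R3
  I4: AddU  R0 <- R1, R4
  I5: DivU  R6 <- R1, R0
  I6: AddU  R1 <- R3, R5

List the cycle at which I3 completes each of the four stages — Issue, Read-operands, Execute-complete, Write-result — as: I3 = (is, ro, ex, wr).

1) issue 1, read 2, done 3, write 4
2) issue 2, read 3, done 6, write 7
3) issue 3, read 5, done 7, write 8  <RAW R3: wait I1 write@4>
4) issue 9, read 10, done 12, write 13  <struct: AddU busy until I3 writes@8>
5) issue 10, read 14, done 21, write 22  <RAW R0: wait I4 write@13>
6) issue 14, read 15, done 17, write 18  <struct: AddU busy until I4 writes@13>

I3 = (3, 5, 7, 8)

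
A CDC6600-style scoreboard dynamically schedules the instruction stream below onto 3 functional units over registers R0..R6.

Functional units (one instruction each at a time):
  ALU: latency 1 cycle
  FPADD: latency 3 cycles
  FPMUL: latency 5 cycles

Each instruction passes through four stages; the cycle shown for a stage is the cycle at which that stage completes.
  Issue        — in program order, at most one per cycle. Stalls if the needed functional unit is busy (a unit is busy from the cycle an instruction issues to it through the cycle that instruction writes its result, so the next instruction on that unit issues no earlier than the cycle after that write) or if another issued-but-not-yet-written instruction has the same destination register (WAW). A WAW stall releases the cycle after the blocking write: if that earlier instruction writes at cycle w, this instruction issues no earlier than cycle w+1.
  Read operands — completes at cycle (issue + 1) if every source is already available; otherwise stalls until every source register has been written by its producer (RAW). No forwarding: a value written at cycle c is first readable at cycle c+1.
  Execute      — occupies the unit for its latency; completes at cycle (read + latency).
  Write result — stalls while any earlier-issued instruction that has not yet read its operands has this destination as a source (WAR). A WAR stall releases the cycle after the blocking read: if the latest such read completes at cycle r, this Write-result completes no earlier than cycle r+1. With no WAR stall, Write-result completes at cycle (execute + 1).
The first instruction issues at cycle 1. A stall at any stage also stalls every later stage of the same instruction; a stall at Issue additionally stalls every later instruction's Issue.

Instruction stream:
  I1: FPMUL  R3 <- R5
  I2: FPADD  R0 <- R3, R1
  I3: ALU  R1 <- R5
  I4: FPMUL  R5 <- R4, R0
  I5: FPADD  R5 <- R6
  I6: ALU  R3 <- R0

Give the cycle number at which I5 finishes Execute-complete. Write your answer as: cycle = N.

cycle = 25

I1  is:1  ro:2  ex:7  wr:8
I2  is:2  ro:9  ex:12  wr:13  — RAW R3: wait I1 write@8
I3  is:3  ro:4  ex:5  wr:10  — WAR R1: wait I2 read@9
I4  is:9  ro:14  ex:19  wr:20  — struct: FPMUL busy until I1 writes@8, RAW R0: wait I2 write@13
I5  is:21  ro:22  ex:25  wr:26  — WAW R5: wait I4 write@20
I6  is:22  ro:23  ex:24  wr:25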